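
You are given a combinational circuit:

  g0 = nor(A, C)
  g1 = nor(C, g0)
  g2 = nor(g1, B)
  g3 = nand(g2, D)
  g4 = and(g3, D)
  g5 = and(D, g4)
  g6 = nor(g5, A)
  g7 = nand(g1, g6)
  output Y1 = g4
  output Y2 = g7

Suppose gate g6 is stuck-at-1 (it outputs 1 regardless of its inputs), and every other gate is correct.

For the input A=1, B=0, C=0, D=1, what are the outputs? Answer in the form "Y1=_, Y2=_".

Propagate with g6 forced: g0=0, g1=1, g2=0, g3=1, g4=1, g5=1, g6=1 [stuck-at-1], g7=0.
So the outputs are Y1=1, Y2=0. (Without the fault they would be Y1=1, Y2=1.)

Y1=1, Y2=0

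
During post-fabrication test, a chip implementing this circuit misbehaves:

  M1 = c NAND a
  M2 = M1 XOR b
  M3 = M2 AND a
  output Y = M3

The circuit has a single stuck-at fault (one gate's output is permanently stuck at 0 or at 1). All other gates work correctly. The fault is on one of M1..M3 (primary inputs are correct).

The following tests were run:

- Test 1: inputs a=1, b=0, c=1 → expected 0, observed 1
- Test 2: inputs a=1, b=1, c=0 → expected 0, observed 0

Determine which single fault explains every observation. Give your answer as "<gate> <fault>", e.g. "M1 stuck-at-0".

M1 stuck-at-1

Fault-free values for test 1 (a=1, b=0, c=1): M1=0, M2=0, M3=0, giving Y=0. Observed 1.
Test 1: faults giving observed 1 are {M1 stuck-at-1, M2 stuck-at-1, M3 stuck-at-1}.
Test 2 (a=1, b=1, c=0): fault-free M1=1, M2=0, M3=0 → 0; observed 0. Eliminates M2 stuck-at-1, M3 stuck-at-1.
Only M1 stuck-at-1 is consistent with every test.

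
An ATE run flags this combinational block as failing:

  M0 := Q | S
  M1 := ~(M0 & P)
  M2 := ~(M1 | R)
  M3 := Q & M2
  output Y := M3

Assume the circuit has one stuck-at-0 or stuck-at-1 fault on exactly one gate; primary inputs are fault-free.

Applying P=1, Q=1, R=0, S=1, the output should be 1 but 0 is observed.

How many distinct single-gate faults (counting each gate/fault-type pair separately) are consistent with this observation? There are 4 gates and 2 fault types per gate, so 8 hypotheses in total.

Fault-free: M0=1, M1=0, M2=1, M3=1 → 1. Observed 0.
  M0 stuck-at-0: output 0 ✓
  M0 stuck-at-1: output 1 ✗
  M1 stuck-at-0: output 1 ✗
  M1 stuck-at-1: output 0 ✓
  M2 stuck-at-0: output 0 ✓
  M2 stuck-at-1: output 1 ✗
  M3 stuck-at-0: output 0 ✓
  M3 stuck-at-1: output 1 ✗
Consistent faults: {M0 stuck-at-0, M1 stuck-at-1, M2 stuck-at-0, M3 stuck-at-0} — 4 in all.

4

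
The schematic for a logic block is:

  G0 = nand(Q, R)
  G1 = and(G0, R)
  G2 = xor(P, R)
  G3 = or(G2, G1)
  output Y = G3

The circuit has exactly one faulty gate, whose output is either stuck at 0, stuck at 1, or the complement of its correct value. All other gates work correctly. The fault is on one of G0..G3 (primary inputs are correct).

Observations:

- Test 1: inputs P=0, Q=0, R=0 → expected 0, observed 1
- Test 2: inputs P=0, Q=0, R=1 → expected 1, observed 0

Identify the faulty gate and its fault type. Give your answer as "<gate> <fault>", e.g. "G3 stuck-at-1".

G3 inverted output

Fault-free values for test 1 (P=0, Q=0, R=0): G0=1, G1=0, G2=0, G3=0, giving Y=0. Observed 1.
Test 1: faults giving observed 1 are {G1 stuck-at-1, G1 inverted output, G2 stuck-at-1, G2 inverted output, G3 stuck-at-1, G3 inverted output}.
Test 2 (P=0, Q=0, R=1): fault-free G0=1, G1=1, G2=1, G3=1 → 1; observed 0. Eliminates G1 stuck-at-1, G1 inverted output, G2 stuck-at-1, G2 inverted output, G3 stuck-at-1.
Only G3 inverted output is consistent with every test.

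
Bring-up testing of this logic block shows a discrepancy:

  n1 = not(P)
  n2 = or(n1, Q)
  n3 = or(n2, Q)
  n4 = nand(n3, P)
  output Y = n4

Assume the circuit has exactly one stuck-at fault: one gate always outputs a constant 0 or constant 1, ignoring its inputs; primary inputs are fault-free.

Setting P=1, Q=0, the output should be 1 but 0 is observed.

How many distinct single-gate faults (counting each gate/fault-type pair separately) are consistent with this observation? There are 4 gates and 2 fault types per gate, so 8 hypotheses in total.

4

Fault-free: n1=0, n2=0, n3=0, n4=1 → 1. Observed 0.
  n1 stuck-at-0: output 1 ✗
  n1 stuck-at-1: output 0 ✓
  n2 stuck-at-0: output 1 ✗
  n2 stuck-at-1: output 0 ✓
  n3 stuck-at-0: output 1 ✗
  n3 stuck-at-1: output 0 ✓
  n4 stuck-at-0: output 0 ✓
  n4 stuck-at-1: output 1 ✗
Consistent faults: {n1 stuck-at-1, n2 stuck-at-1, n3 stuck-at-1, n4 stuck-at-0} — 4 in all.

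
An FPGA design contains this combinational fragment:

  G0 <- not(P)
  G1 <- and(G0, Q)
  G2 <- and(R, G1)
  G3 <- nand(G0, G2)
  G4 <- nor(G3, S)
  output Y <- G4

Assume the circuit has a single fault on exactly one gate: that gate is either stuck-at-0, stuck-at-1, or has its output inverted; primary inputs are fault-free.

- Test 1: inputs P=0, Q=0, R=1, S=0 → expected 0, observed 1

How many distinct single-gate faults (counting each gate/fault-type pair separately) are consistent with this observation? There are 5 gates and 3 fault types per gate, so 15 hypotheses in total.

Fault-free: G0=1, G1=0, G2=0, G3=1, G4=0 → 0. Observed 1.
  G0: none of the 3 fault types match ✗
  G1: stuck-at-1, inverted output ✓; others ✗
  G2: stuck-at-1, inverted output ✓; others ✗
  G3: stuck-at-0, inverted output ✓; others ✗
  G4: stuck-at-1, inverted output ✓; others ✗
Consistent faults: {G1 stuck-at-1, G1 inverted output, G2 stuck-at-1, G2 inverted output, G3 stuck-at-0, G3 inverted output, G4 stuck-at-1, G4 inverted output} — 8 in all.

8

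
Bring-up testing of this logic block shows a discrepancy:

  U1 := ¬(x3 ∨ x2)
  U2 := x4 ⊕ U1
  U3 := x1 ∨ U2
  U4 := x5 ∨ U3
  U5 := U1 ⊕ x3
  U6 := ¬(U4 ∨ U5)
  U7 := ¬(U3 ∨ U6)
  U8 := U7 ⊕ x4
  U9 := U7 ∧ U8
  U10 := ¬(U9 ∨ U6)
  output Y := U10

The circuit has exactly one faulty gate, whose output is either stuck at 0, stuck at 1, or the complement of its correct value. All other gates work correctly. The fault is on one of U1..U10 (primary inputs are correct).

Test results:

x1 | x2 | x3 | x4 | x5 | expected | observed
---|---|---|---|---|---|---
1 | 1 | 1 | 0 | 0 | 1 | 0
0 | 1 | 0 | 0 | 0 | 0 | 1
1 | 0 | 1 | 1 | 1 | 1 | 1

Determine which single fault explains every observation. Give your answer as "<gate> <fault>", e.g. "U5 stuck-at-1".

Fault-free values for test 1 (x1=1, x2=1, x3=1, x4=0, x5=0): U1=0, U2=0, U3=1, U4=1, U5=1, U6=0, U7=0, U8=0, U9=0, U10=1, giving Y=1. Observed 0.
Test 1: faults giving observed 0 are {U3 stuck-at-0, U3 inverted output, U6 stuck-at-1, U6 inverted output, U7 stuck-at-1, U7 inverted output, U9 stuck-at-1, U9 inverted output, U10 stuck-at-0, U10 inverted output}.
Test 2 (x1=0, x2=1, x3=0, x4=0, x5=0): fault-free U1=0, U2=0, U3=0, U4=0, U5=0, U6=1, U7=0, U8=0, U9=0, U10=0 → 0; observed 1. Eliminates U3 stuck-at-0, U6 stuck-at-1, U6 inverted output, U7 stuck-at-1, U7 inverted output, U9 stuck-at-1, U9 inverted output, U10 stuck-at-0.
Test 3 (x1=1, x2=0, x3=1, x4=1, x5=1): fault-free U1=0, U2=1, U3=1, U4=1, U5=1, U6=0, U7=0, U8=1, U9=0, U10=1 → 1; observed 1. Eliminates U10 inverted output.
Only U3 inverted output is consistent with every test.

U3 inverted output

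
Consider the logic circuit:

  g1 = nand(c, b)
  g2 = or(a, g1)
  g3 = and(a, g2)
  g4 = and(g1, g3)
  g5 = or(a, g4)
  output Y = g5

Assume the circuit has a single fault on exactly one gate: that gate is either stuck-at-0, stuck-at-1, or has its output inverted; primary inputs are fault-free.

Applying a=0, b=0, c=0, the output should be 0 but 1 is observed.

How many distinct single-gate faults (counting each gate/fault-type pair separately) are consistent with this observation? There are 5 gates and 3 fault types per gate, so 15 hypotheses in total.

6

Fault-free: g1=1, g2=1, g3=0, g4=0, g5=0 → 0. Observed 1.
  g1: none of the 3 fault types match ✗
  g2: none of the 3 fault types match ✗
  g3: stuck-at-1, inverted output ✓; others ✗
  g4: stuck-at-1, inverted output ✓; others ✗
  g5: stuck-at-1, inverted output ✓; others ✗
Consistent faults: {g3 stuck-at-1, g3 inverted output, g4 stuck-at-1, g4 inverted output, g5 stuck-at-1, g5 inverted output} — 6 in all.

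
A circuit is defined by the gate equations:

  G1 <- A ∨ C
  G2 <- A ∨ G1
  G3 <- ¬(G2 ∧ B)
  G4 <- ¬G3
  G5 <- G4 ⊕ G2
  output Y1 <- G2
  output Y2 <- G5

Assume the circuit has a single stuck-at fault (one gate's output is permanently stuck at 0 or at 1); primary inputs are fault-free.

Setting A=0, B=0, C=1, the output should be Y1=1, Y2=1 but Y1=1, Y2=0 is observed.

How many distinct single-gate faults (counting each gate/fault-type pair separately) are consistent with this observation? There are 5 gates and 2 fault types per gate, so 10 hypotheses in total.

Fault-free: G1=1, G2=1, G3=1, G4=0, G5=1 → Y1=1, Y2=1. Observed Y1=1, Y2=0.
  G1 stuck-at-0: output Y1=0, Y2=0 ✗
  G1 stuck-at-1: output Y1=1, Y2=1 ✗
  G2 stuck-at-0: output Y1=0, Y2=0 ✗
  G2 stuck-at-1: output Y1=1, Y2=1 ✗
  G3 stuck-at-0: output Y1=1, Y2=0 ✓
  G3 stuck-at-1: output Y1=1, Y2=1 ✗
  G4 stuck-at-0: output Y1=1, Y2=1 ✗
  G4 stuck-at-1: output Y1=1, Y2=0 ✓
  G5 stuck-at-0: output Y1=1, Y2=0 ✓
  G5 stuck-at-1: output Y1=1, Y2=1 ✗
Consistent faults: {G3 stuck-at-0, G4 stuck-at-1, G5 stuck-at-0} — 3 in all.

3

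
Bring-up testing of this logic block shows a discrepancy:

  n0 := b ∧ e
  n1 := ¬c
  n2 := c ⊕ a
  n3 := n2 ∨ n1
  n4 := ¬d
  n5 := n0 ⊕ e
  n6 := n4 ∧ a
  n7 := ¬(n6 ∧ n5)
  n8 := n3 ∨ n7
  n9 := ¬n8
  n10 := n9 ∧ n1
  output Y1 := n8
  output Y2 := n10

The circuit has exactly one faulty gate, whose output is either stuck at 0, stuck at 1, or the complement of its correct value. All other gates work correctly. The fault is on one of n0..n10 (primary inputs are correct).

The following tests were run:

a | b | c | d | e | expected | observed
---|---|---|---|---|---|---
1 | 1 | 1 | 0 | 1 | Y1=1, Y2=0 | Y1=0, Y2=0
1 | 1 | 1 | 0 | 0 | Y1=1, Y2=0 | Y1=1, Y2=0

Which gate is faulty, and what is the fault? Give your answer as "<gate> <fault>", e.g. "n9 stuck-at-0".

Fault-free values for test 1 (a=1, b=1, c=1, d=0, e=1): n0=1, n1=0, n2=0, n3=0, n4=1, n5=0, n6=1, n7=1, n8=1, n9=0, n10=0, giving Y1=1, Y2=0. Observed Y1=0, Y2=0.
Test 1: faults giving observed Y1=0, Y2=0 are {n0 stuck-at-0, n0 inverted output, n5 stuck-at-1, n5 inverted output, n7 stuck-at-0, n7 inverted output, n8 stuck-at-0, n8 inverted output}.
Test 2 (a=1, b=1, c=1, d=0, e=0): fault-free n0=0, n1=0, n2=0, n3=0, n4=1, n5=0, n6=1, n7=1, n8=1, n9=0, n10=0 → Y1=1, Y2=0; observed Y1=1, Y2=0. Eliminates n0 inverted output, n5 stuck-at-1, n5 inverted output, n7 stuck-at-0, n7 inverted output, n8 stuck-at-0, n8 inverted output.
Only n0 stuck-at-0 is consistent with every test.

n0 stuck-at-0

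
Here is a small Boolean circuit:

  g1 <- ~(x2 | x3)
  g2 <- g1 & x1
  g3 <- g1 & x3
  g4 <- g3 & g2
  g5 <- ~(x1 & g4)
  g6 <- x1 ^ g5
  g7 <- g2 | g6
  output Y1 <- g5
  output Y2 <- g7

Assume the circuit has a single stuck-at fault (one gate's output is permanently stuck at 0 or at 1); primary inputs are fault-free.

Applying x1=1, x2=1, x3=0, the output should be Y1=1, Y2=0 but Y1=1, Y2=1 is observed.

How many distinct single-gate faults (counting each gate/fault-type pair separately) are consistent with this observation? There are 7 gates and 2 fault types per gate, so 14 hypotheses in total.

Fault-free: g1=0, g2=0, g3=0, g4=0, g5=1, g6=0, g7=0 → Y1=1, Y2=0. Observed Y1=1, Y2=1.
  g1 stuck-at-0: output Y1=1, Y2=0 ✗
  g1 stuck-at-1: output Y1=1, Y2=1 ✓
  g2 stuck-at-0: output Y1=1, Y2=0 ✗
  g2 stuck-at-1: output Y1=1, Y2=1 ✓
  g3 stuck-at-0: output Y1=1, Y2=0 ✗
  g3 stuck-at-1: output Y1=1, Y2=0 ✗
  g4 stuck-at-0: output Y1=1, Y2=0 ✗
  g4 stuck-at-1: output Y1=0, Y2=1 ✗
  g5 stuck-at-0: output Y1=0, Y2=1 ✗
  g5 stuck-at-1: output Y1=1, Y2=0 ✗
  g6 stuck-at-0: output Y1=1, Y2=0 ✗
  g6 stuck-at-1: output Y1=1, Y2=1 ✓
  g7 stuck-at-0: output Y1=1, Y2=0 ✗
  g7 stuck-at-1: output Y1=1, Y2=1 ✓
Consistent faults: {g1 stuck-at-1, g2 stuck-at-1, g6 stuck-at-1, g7 stuck-at-1} — 4 in all.

4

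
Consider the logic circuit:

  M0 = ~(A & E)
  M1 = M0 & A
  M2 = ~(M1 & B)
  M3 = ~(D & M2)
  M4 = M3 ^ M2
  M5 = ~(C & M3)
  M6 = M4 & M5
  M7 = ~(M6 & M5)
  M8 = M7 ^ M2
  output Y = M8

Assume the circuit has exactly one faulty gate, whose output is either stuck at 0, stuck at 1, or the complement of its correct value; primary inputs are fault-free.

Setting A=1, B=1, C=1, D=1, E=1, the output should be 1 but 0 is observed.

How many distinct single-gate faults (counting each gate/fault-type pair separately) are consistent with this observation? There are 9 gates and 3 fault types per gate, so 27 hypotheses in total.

Fault-free: M0=0, M1=0, M2=1, M3=0, M4=1, M5=1, M6=1, M7=0, M8=1 → 1. Observed 0.
  M0: none of the 3 fault types match ✗
  M1: none of the 3 fault types match ✗
  M2: none of the 3 fault types match ✗
  M3: stuck-at-1, inverted output ✓; others ✗
  M4: stuck-at-0, inverted output ✓; others ✗
  M5: stuck-at-0, inverted output ✓; others ✗
  M6: stuck-at-0, inverted output ✓; others ✗
  M7: stuck-at-1, inverted output ✓; others ✗
  M8: stuck-at-0, inverted output ✓; others ✗
Consistent faults: {M3 stuck-at-1, M3 inverted output, M4 stuck-at-0, M4 inverted output, M5 stuck-at-0, M5 inverted output, M6 stuck-at-0, M6 inverted output, M7 stuck-at-1, M7 inverted output, M8 stuck-at-0, M8 inverted output} — 12 in all.

12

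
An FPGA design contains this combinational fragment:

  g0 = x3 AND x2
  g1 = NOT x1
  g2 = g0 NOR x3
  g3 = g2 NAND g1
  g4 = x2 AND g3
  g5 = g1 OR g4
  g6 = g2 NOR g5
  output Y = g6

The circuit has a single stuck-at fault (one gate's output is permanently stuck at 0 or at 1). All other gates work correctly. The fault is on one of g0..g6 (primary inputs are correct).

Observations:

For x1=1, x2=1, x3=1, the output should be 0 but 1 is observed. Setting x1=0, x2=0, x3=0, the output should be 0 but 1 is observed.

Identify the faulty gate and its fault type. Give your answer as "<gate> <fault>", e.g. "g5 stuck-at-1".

g6 stuck-at-1

Fault-free values for test 1 (x1=1, x2=1, x3=1): g0=1, g1=0, g2=0, g3=1, g4=1, g5=1, g6=0, giving Y=0. Observed 1.
Test 1: faults giving observed 1 are {g3 stuck-at-0, g4 stuck-at-0, g5 stuck-at-0, g6 stuck-at-1}.
Test 2 (x1=0, x2=0, x3=0): fault-free g0=0, g1=1, g2=1, g3=0, g4=0, g5=1, g6=0 → 0; observed 1. Eliminates g3 stuck-at-0, g4 stuck-at-0, g5 stuck-at-0.
Only g6 stuck-at-1 is consistent with every test.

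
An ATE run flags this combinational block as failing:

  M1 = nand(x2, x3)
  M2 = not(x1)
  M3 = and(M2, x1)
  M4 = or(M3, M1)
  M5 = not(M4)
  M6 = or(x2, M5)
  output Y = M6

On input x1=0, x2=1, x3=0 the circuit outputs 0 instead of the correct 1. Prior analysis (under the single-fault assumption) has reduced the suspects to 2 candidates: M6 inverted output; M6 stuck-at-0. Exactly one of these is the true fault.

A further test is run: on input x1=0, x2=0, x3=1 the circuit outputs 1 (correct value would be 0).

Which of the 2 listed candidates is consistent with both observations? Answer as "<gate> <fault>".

Evaluate each candidate on input x1=0, x2=0, x3=1:
  M6 inverted output: M1=1, M2=1, M3=0, M4=1, M5=0, M6=1 [inverted output] → 1 — matches
  M6 stuck-at-0: M1=1, M2=1, M3=0, M4=1, M5=0, M6=0 [stuck-at-0] → 0 — eliminated
Only M6 inverted output reproduces the observed 1.

M6 inverted output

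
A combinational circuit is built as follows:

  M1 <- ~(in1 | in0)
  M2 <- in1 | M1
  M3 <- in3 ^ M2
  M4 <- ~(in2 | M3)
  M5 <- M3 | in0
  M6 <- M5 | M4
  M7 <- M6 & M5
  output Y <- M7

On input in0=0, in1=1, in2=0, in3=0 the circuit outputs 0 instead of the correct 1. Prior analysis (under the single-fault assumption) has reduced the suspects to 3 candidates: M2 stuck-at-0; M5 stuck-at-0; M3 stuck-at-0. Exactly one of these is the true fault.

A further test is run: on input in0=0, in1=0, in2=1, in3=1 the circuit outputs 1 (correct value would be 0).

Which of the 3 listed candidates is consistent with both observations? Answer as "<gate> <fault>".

Evaluate each candidate on input in0=0, in1=0, in2=1, in3=1:
  M2 stuck-at-0: M1=1, M2=0 [stuck-at-0], M3=1, M4=0, M5=1, M6=1, M7=1 → 1 — matches
  M5 stuck-at-0: M1=1, M2=1, M3=0, M4=0, M5=0 [stuck-at-0], M6=0, M7=0 → 0 — eliminated
  M3 stuck-at-0: M1=1, M2=1, M3=0 [stuck-at-0], M4=0, M5=0, M6=0, M7=0 → 0 — eliminated
Only M2 stuck-at-0 reproduces the observed 1.

M2 stuck-at-0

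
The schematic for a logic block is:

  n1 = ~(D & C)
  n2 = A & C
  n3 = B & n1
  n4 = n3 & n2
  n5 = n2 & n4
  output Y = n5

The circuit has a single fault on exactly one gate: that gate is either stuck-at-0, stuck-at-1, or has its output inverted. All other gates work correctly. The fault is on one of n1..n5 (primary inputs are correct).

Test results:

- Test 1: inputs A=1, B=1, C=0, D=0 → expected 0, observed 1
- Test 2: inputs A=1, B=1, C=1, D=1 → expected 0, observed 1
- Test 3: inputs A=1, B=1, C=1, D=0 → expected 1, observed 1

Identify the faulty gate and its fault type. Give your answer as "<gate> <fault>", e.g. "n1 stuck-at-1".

n5 stuck-at-1

Fault-free values for test 1 (A=1, B=1, C=0, D=0): n1=1, n2=0, n3=1, n4=0, n5=0, giving Y=0. Observed 1.
Test 1: faults giving observed 1 are {n2 stuck-at-1, n2 inverted output, n5 stuck-at-1, n5 inverted output}.
Test 2 (A=1, B=1, C=1, D=1): fault-free n1=0, n2=1, n3=0, n4=0, n5=0 → 0; observed 1. Eliminates n2 stuck-at-1, n2 inverted output.
Test 3 (A=1, B=1, C=1, D=0): fault-free n1=1, n2=1, n3=1, n4=1, n5=1 → 1; observed 1. Eliminates n5 inverted output.
Only n5 stuck-at-1 is consistent with every test.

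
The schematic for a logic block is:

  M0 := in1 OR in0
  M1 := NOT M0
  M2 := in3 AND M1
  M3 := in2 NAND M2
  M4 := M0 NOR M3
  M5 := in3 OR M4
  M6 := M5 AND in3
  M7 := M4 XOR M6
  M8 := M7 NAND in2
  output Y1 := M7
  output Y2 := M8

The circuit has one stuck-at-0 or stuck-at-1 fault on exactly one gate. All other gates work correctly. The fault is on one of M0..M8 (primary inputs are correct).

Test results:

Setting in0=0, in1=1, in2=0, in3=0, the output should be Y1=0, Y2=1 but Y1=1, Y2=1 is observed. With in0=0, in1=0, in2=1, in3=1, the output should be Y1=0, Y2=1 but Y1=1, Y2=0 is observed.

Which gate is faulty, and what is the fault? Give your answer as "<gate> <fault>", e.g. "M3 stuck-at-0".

Fault-free values for test 1 (in0=0, in1=1, in2=0, in3=0): M0=1, M1=0, M2=0, M3=1, M4=0, M5=0, M6=0, M7=0, M8=1, giving Y1=0, Y2=1. Observed Y1=1, Y2=1.
Test 1: faults giving observed Y1=1, Y2=1 are {M4 stuck-at-1, M6 stuck-at-1, M7 stuck-at-1}.
Test 2 (in0=0, in1=0, in2=1, in3=1): fault-free M0=0, M1=1, M2=1, M3=0, M4=1, M5=1, M6=1, M7=0, M8=1 → Y1=0, Y2=1; observed Y1=1, Y2=0. Eliminates M4 stuck-at-1, M6 stuck-at-1.
Only M7 stuck-at-1 is consistent with every test.

M7 stuck-at-1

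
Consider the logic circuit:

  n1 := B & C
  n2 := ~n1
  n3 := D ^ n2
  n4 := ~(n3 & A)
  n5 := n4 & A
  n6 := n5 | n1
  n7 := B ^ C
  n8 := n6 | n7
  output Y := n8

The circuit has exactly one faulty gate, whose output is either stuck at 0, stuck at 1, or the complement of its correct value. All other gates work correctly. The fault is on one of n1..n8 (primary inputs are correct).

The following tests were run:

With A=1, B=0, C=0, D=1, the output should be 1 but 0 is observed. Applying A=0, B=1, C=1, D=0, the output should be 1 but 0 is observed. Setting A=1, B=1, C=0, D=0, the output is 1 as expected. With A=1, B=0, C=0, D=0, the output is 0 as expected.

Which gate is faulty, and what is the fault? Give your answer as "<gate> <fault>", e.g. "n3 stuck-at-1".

n6 stuck-at-0

Fault-free values for test 1 (A=1, B=0, C=0, D=1): n1=0, n2=1, n3=0, n4=1, n5=1, n6=1, n7=0, n8=1, giving Y=1. Observed 0.
Test 1: faults giving observed 0 are {n2 stuck-at-0, n2 inverted output, n3 stuck-at-1, n3 inverted output, n4 stuck-at-0, n4 inverted output, n5 stuck-at-0, n5 inverted output, n6 stuck-at-0, n6 inverted output, n8 stuck-at-0, n8 inverted output}.
Test 2 (A=0, B=1, C=1, D=0): fault-free n1=1, n2=0, n3=0, n4=1, n5=0, n6=1, n7=0, n8=1 → 1; observed 0. Eliminates n2 stuck-at-0, n2 inverted output, n3 stuck-at-1, n3 inverted output, n4 stuck-at-0, n4 inverted output, n5 stuck-at-0, n5 inverted output.
Test 3 (A=1, B=1, C=0, D=0): fault-free n1=0, n2=1, n3=1, n4=0, n5=0, n6=0, n7=1, n8=1 → 1; observed 1. Eliminates n8 stuck-at-0, n8 inverted output.
Test 4 (A=1, B=0, C=0, D=0): fault-free n1=0, n2=1, n3=1, n4=0, n5=0, n6=0, n7=0, n8=0 → 0; observed 0. Eliminates n6 inverted output.
Only n6 stuck-at-0 is consistent with every test.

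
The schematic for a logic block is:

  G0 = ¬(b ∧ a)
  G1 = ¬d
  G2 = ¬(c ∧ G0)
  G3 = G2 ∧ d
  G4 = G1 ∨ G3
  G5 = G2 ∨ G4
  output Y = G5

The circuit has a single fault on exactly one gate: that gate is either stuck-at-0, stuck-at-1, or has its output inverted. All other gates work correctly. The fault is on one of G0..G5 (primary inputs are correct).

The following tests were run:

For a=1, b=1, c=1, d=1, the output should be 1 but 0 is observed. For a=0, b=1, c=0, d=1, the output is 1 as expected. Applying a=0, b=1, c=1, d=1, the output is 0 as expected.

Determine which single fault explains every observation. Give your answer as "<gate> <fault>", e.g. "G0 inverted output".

G0 stuck-at-1

Fault-free values for test 1 (a=1, b=1, c=1, d=1): G0=0, G1=0, G2=1, G3=1, G4=1, G5=1, giving Y=1. Observed 0.
Test 1: faults giving observed 0 are {G0 stuck-at-1, G0 inverted output, G2 stuck-at-0, G2 inverted output, G5 stuck-at-0, G5 inverted output}.
Test 2 (a=0, b=1, c=0, d=1): fault-free G0=1, G1=0, G2=1, G3=1, G4=1, G5=1 → 1; observed 1. Eliminates G2 stuck-at-0, G2 inverted output, G5 stuck-at-0, G5 inverted output.
Test 3 (a=0, b=1, c=1, d=1): fault-free G0=1, G1=0, G2=0, G3=0, G4=0, G5=0 → 0; observed 0. Eliminates G0 inverted output.
Only G0 stuck-at-1 is consistent with every test.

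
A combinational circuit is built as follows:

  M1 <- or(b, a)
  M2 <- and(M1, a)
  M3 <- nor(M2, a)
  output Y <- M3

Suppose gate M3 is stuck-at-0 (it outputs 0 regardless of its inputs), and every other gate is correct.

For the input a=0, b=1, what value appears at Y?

Propagate with M3 forced: M1=1, M2=0, M3=0 [stuck-at-0].
So Y = 0. (Without the fault it would be 1.)

0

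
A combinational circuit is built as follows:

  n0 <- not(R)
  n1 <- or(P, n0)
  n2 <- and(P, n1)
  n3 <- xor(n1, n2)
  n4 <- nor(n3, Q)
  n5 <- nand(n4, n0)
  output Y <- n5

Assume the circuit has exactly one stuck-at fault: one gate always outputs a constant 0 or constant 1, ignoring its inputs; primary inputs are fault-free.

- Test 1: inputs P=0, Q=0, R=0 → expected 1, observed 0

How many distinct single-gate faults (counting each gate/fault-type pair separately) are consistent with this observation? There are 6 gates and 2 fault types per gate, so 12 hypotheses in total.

5

Fault-free: n0=1, n1=1, n2=0, n3=1, n4=0, n5=1 → 1. Observed 0.
  n0 stuck-at-0: output 1 ✗
  n0 stuck-at-1: output 1 ✗
  n1 stuck-at-0: output 0 ✓
  n1 stuck-at-1: output 1 ✗
  n2 stuck-at-0: output 1 ✗
  n2 stuck-at-1: output 0 ✓
  n3 stuck-at-0: output 0 ✓
  n3 stuck-at-1: output 1 ✗
  n4 stuck-at-0: output 1 ✗
  n4 stuck-at-1: output 0 ✓
  n5 stuck-at-0: output 0 ✓
  n5 stuck-at-1: output 1 ✗
Consistent faults: {n1 stuck-at-0, n2 stuck-at-1, n3 stuck-at-0, n4 stuck-at-1, n5 stuck-at-0} — 5 in all.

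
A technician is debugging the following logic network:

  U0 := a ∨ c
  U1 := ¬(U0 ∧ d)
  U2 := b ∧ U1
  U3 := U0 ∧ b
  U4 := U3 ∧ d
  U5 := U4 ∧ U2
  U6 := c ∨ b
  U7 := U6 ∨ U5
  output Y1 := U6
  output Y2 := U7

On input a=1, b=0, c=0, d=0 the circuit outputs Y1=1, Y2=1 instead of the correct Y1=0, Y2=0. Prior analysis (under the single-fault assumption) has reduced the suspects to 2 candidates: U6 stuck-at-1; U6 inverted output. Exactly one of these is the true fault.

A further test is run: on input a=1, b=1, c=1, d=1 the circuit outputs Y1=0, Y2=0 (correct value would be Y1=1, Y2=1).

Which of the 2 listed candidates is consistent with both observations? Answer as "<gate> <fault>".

Evaluate each candidate on input a=1, b=1, c=1, d=1:
  U6 stuck-at-1: U0=1, U1=0, U2=0, U3=1, U4=1, U5=0, U6=1 [stuck-at-1], U7=1 → Y1=1, Y2=1 — eliminated
  U6 inverted output: U0=1, U1=0, U2=0, U3=1, U4=1, U5=0, U6=0 [inverted output], U7=0 → Y1=0, Y2=0 — matches
Only U6 inverted output reproduces the observed Y1=0, Y2=0.

U6 inverted output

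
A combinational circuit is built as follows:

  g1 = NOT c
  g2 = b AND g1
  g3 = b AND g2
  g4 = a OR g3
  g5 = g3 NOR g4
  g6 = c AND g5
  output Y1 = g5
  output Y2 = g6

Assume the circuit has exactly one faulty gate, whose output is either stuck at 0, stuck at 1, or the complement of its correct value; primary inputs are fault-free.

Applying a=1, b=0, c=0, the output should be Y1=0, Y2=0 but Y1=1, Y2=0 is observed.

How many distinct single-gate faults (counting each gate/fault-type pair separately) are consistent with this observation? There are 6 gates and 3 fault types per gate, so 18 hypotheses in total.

4

Fault-free: g1=1, g2=0, g3=0, g4=1, g5=0, g6=0 → Y1=0, Y2=0. Observed Y1=1, Y2=0.
  g1: none of the 3 fault types match ✗
  g2: none of the 3 fault types match ✗
  g3: none of the 3 fault types match ✗
  g4: stuck-at-0, inverted output ✓; others ✗
  g5: stuck-at-1, inverted output ✓; others ✗
  g6: none of the 3 fault types match ✗
Consistent faults: {g4 stuck-at-0, g4 inverted output, g5 stuck-at-1, g5 inverted output} — 4 in all.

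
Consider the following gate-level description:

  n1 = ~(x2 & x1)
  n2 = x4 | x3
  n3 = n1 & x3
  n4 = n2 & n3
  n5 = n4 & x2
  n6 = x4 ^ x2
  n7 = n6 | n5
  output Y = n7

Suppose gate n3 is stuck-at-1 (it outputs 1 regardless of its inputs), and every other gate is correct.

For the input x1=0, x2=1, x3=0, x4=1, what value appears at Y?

Propagate with n3 forced: n1=1, n2=1, n3=1 [stuck-at-1], n4=1, n5=1, n6=0, n7=1.
So Y = 1. (Without the fault it would be 0.)

1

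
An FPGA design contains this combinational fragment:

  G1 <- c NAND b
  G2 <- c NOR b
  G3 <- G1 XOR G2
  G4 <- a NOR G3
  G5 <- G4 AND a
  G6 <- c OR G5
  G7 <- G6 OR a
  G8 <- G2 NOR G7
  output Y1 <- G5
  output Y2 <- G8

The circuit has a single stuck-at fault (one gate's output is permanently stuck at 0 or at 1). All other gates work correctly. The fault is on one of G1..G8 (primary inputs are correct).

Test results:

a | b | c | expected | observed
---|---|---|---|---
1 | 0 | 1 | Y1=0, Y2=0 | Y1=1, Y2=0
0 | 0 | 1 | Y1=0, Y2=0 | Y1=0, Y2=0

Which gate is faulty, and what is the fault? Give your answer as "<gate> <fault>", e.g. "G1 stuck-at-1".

G4 stuck-at-1

Fault-free values for test 1 (a=1, b=0, c=1): G1=1, G2=0, G3=1, G4=0, G5=0, G6=1, G7=1, G8=0, giving Y1=0, Y2=0. Observed Y1=1, Y2=0.
Test 1: faults giving observed Y1=1, Y2=0 are {G4 stuck-at-1, G5 stuck-at-1}.
Test 2 (a=0, b=0, c=1): fault-free G1=1, G2=0, G3=1, G4=0, G5=0, G6=1, G7=1, G8=0 → Y1=0, Y2=0; observed Y1=0, Y2=0. Eliminates G5 stuck-at-1.
Only G4 stuck-at-1 is consistent with every test.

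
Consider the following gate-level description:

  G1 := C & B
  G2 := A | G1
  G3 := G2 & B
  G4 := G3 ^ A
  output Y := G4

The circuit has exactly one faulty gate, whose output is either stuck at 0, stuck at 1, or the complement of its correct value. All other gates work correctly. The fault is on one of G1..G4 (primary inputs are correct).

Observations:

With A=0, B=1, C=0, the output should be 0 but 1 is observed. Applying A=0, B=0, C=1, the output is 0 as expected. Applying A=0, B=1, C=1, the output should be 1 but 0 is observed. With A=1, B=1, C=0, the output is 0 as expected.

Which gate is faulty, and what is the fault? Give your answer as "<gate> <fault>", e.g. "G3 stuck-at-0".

Fault-free values for test 1 (A=0, B=1, C=0): G1=0, G2=0, G3=0, G4=0, giving Y=0. Observed 1.
Test 1: faults giving observed 1 are {G1 stuck-at-1, G1 inverted output, G2 stuck-at-1, G2 inverted output, G3 stuck-at-1, G3 inverted output, G4 stuck-at-1, G4 inverted output}.
Test 2 (A=0, B=0, C=1): fault-free G1=0, G2=0, G3=0, G4=0 → 0; observed 0. Eliminates G3 stuck-at-1, G3 inverted output, G4 stuck-at-1, G4 inverted output.
Test 3 (A=0, B=1, C=1): fault-free G1=1, G2=1, G3=1, G4=1 → 1; observed 0. Eliminates G1 stuck-at-1, G2 stuck-at-1.
Test 4 (A=1, B=1, C=0): fault-free G1=0, G2=1, G3=1, G4=0 → 0; observed 0. Eliminates G2 inverted output.
Only G1 inverted output is consistent with every test.

G1 inverted output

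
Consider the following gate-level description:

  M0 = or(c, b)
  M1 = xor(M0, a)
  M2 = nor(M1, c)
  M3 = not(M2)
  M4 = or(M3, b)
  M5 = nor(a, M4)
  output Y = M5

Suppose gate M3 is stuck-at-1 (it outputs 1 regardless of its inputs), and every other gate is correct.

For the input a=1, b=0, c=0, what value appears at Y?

0

Propagate with M3 forced: M0=0, M1=1, M2=0, M3=1 [stuck-at-1], M4=1, M5=0.
So Y = 0. (Same as the fault-free value — the fault is masked on this input.)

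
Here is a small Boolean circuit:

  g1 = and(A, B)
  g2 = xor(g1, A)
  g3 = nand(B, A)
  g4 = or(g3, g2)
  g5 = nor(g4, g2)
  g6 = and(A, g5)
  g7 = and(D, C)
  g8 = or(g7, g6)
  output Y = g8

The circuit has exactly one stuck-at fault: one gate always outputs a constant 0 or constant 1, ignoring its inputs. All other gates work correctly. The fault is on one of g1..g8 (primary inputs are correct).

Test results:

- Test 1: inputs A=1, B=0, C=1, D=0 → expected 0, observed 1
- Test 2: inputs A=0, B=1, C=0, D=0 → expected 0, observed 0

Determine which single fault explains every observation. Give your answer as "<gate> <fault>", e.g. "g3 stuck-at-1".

g5 stuck-at-1

Fault-free values for test 1 (A=1, B=0, C=1, D=0): g1=0, g2=1, g3=1, g4=1, g5=0, g6=0, g7=0, g8=0, giving Y=0. Observed 1.
Test 1: faults giving observed 1 are {g5 stuck-at-1, g6 stuck-at-1, g7 stuck-at-1, g8 stuck-at-1}.
Test 2 (A=0, B=1, C=0, D=0): fault-free g1=0, g2=0, g3=1, g4=1, g5=0, g6=0, g7=0, g8=0 → 0; observed 0. Eliminates g6 stuck-at-1, g7 stuck-at-1, g8 stuck-at-1.
Only g5 stuck-at-1 is consistent with every test.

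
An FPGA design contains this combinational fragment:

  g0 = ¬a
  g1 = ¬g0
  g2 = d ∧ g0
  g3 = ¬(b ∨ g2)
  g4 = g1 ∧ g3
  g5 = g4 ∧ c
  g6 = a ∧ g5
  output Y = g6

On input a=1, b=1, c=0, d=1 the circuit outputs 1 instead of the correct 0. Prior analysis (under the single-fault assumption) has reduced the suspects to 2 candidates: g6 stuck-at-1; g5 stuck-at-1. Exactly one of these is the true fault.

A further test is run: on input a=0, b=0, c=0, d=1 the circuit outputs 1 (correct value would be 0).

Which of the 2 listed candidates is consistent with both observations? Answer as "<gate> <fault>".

Evaluate each candidate on input a=0, b=0, c=0, d=1:
  g6 stuck-at-1: g0=1, g1=0, g2=1, g3=0, g4=0, g5=0, g6=1 [stuck-at-1] → 1 — matches
  g5 stuck-at-1: g0=1, g1=0, g2=1, g3=0, g4=0, g5=1 [stuck-at-1], g6=0 → 0 — eliminated
Only g6 stuck-at-1 reproduces the observed 1.

g6 stuck-at-1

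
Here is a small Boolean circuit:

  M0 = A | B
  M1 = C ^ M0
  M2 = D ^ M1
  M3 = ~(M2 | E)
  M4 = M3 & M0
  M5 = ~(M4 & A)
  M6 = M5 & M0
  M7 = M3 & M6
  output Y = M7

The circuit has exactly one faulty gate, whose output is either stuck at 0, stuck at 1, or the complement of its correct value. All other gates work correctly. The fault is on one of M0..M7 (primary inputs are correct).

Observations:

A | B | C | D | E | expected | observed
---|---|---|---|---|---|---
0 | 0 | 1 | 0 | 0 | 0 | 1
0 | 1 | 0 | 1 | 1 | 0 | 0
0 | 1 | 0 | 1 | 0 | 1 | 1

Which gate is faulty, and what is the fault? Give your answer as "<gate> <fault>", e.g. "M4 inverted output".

Fault-free values for test 1 (A=0, B=0, C=1, D=0, E=0): M0=0, M1=1, M2=1, M3=0, M4=0, M5=1, M6=0, M7=0, giving Y=0. Observed 1.
Test 1: faults giving observed 1 are {M0 stuck-at-1, M0 inverted output, M7 stuck-at-1, M7 inverted output}.
Test 2 (A=0, B=1, C=0, D=1, E=1): fault-free M0=1, M1=1, M2=0, M3=0, M4=0, M5=1, M6=1, M7=0 → 0; observed 0. Eliminates M7 stuck-at-1, M7 inverted output.
Test 3 (A=0, B=1, C=0, D=1, E=0): fault-free M0=1, M1=1, M2=0, M3=1, M4=1, M5=1, M6=1, M7=1 → 1; observed 1. Eliminates M0 inverted output.
Only M0 stuck-at-1 is consistent with every test.

M0 stuck-at-1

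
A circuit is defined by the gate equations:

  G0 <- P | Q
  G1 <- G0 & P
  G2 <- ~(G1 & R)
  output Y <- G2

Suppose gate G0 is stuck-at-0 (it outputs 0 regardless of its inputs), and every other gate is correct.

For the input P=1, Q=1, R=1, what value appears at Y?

Propagate with G0 forced: G0=0 [stuck-at-0], G1=0, G2=1.
So Y = 1. (Without the fault it would be 0.)

1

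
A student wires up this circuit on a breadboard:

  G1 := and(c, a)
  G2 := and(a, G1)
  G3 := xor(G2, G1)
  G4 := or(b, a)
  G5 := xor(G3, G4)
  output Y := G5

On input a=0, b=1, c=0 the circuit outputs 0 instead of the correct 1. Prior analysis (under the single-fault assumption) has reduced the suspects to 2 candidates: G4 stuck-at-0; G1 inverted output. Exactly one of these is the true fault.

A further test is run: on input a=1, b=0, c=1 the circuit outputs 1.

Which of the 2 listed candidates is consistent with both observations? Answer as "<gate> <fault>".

G1 inverted output

Evaluate each candidate on input a=1, b=0, c=1:
  G4 stuck-at-0: G1=1, G2=1, G3=0, G4=0 [stuck-at-0], G5=0 → 0 — eliminated
  G1 inverted output: G1=0 [inverted output], G2=0, G3=0, G4=1, G5=1 → 1 — matches
Only G1 inverted output reproduces the observed 1.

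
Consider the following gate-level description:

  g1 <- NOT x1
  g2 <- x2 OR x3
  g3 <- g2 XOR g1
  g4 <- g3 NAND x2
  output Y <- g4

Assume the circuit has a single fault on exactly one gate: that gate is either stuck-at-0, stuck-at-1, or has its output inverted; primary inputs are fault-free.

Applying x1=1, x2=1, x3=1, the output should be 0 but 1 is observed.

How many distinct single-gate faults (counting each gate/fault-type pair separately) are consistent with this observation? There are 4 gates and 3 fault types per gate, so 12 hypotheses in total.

Fault-free: g1=0, g2=1, g3=1, g4=0 → 0. Observed 1.
  g1 stuck-at-0: output 0 ✗
  g1 stuck-at-1: output 1 ✓
  g1 inverted output: output 1 ✓
  g2 stuck-at-0: output 1 ✓
  g2 stuck-at-1: output 0 ✗
  g2 inverted output: output 1 ✓
  g3 stuck-at-0: output 1 ✓
  g3 stuck-at-1: output 0 ✗
  g3 inverted output: output 1 ✓
  g4 stuck-at-0: output 0 ✗
  g4 stuck-at-1: output 1 ✓
  g4 inverted output: output 1 ✓
Consistent faults: {g1 stuck-at-1, g1 inverted output, g2 stuck-at-0, g2 inverted output, g3 stuck-at-0, g3 inverted output, g4 stuck-at-1, g4 inverted output} — 8 in all.

8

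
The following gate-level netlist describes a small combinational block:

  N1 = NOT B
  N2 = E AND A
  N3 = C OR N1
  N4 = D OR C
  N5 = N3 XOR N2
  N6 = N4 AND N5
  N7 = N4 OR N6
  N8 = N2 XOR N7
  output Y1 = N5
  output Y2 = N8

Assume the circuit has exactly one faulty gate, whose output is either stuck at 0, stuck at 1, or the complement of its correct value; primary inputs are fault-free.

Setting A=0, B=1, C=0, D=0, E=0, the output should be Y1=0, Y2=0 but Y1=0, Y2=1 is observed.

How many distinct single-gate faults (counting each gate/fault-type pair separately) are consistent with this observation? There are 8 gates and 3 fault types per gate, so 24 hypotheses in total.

8

Fault-free: N1=0, N2=0, N3=0, N4=0, N5=0, N6=0, N7=0, N8=0 → Y1=0, Y2=0. Observed Y1=0, Y2=1.
  N1: none of the 3 fault types match ✗
  N2: none of the 3 fault types match ✗
  N3: none of the 3 fault types match ✗
  N4: stuck-at-1, inverted output ✓; others ✗
  N5: none of the 3 fault types match ✗
  N6: stuck-at-1, inverted output ✓; others ✗
  N7: stuck-at-1, inverted output ✓; others ✗
  N8: stuck-at-1, inverted output ✓; others ✗
Consistent faults: {N4 stuck-at-1, N4 inverted output, N6 stuck-at-1, N6 inverted output, N7 stuck-at-1, N7 inverted output, N8 stuck-at-1, N8 inverted output} — 8 in all.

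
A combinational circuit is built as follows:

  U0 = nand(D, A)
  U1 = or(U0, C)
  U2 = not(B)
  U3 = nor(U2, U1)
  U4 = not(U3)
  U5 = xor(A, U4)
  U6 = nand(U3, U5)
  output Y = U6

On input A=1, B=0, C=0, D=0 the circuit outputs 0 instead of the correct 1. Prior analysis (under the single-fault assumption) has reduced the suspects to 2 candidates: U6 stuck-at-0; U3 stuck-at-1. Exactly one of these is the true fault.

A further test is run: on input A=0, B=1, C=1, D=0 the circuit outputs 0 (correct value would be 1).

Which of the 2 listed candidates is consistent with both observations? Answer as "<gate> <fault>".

U6 stuck-at-0

Evaluate each candidate on input A=0, B=1, C=1, D=0:
  U6 stuck-at-0: U0=1, U1=1, U2=0, U3=0, U4=1, U5=1, U6=0 [stuck-at-0] → 0 — matches
  U3 stuck-at-1: U0=1, U1=1, U2=0, U3=1 [stuck-at-1], U4=0, U5=0, U6=1 → 1 — eliminated
Only U6 stuck-at-0 reproduces the observed 0.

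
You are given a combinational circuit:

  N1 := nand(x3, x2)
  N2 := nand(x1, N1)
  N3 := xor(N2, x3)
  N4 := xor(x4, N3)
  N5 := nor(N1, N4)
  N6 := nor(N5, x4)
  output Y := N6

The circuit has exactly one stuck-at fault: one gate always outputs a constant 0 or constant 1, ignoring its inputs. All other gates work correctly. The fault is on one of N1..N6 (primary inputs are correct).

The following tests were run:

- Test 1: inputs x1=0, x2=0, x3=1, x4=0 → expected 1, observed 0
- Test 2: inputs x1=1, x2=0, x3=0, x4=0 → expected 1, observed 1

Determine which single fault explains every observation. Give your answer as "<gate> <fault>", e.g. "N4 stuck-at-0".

N1 stuck-at-0

Fault-free values for test 1 (x1=0, x2=0, x3=1, x4=0): N1=1, N2=1, N3=0, N4=0, N5=0, N6=1, giving Y=1. Observed 0.
Test 1: faults giving observed 0 are {N1 stuck-at-0, N5 stuck-at-1, N6 stuck-at-0}.
Test 2 (x1=1, x2=0, x3=0, x4=0): fault-free N1=1, N2=0, N3=0, N4=0, N5=0, N6=1 → 1; observed 1. Eliminates N5 stuck-at-1, N6 stuck-at-0.
Only N1 stuck-at-0 is consistent with every test.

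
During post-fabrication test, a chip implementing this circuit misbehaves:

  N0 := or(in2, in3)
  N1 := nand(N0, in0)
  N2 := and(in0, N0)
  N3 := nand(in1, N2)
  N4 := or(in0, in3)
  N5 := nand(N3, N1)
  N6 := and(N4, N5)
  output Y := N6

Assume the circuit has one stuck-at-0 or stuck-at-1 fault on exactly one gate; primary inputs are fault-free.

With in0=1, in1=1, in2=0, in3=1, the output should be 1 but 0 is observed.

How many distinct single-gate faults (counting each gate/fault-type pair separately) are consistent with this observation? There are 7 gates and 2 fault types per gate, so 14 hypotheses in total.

Fault-free: N0=1, N1=0, N2=1, N3=0, N4=1, N5=1, N6=1 → 1. Observed 0.
  N0 stuck-at-0: output 0 ✓
  N0 stuck-at-1: output 1 ✗
  N1 stuck-at-0: output 1 ✗
  N1 stuck-at-1: output 1 ✗
  N2 stuck-at-0: output 1 ✗
  N2 stuck-at-1: output 1 ✗
  N3 stuck-at-0: output 1 ✗
  N3 stuck-at-1: output 1 ✗
  N4 stuck-at-0: output 0 ✓
  N4 stuck-at-1: output 1 ✗
  N5 stuck-at-0: output 0 ✓
  N5 stuck-at-1: output 1 ✗
  N6 stuck-at-0: output 0 ✓
  N6 stuck-at-1: output 1 ✗
Consistent faults: {N0 stuck-at-0, N4 stuck-at-0, N5 stuck-at-0, N6 stuck-at-0} — 4 in all.

4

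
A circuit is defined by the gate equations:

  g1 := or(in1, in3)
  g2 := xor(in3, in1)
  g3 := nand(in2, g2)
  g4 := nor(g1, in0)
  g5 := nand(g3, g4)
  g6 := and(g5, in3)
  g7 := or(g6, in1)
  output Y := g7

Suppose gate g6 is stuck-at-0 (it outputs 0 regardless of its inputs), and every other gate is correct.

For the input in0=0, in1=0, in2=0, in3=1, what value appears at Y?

Propagate with g6 forced: g1=1, g2=1, g3=1, g4=0, g5=1, g6=0 [stuck-at-0], g7=0.
So Y = 0. (Without the fault it would be 1.)

0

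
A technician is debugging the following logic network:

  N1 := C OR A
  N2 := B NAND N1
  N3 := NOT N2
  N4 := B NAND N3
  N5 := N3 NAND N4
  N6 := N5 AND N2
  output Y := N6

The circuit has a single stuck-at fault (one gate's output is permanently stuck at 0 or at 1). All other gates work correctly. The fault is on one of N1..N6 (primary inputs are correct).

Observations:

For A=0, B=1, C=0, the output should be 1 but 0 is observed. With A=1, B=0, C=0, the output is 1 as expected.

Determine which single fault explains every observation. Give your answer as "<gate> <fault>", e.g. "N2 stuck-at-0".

Fault-free values for test 1 (A=0, B=1, C=0): N1=0, N2=1, N3=0, N4=1, N5=1, N6=1, giving Y=1. Observed 0.
Test 1: faults giving observed 0 are {N1 stuck-at-1, N2 stuck-at-0, N5 stuck-at-0, N6 stuck-at-0}.
Test 2 (A=1, B=0, C=0): fault-free N1=1, N2=1, N3=0, N4=1, N5=1, N6=1 → 1; observed 1. Eliminates N2 stuck-at-0, N5 stuck-at-0, N6 stuck-at-0.
Only N1 stuck-at-1 is consistent with every test.

N1 stuck-at-1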